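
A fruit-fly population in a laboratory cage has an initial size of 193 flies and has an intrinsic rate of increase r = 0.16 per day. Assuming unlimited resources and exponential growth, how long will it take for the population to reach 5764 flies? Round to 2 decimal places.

Set N₀·e^(rt) = 5764: e^(0.16·t) = 5764/193 = 29.865.
0.16·t = ln(29.865) = 3.3967, so t = 3.3967/0.16 = 21.229.

21.23 days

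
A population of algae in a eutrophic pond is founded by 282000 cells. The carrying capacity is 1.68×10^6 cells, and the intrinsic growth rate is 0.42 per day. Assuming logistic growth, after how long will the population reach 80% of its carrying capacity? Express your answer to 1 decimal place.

7.1 days

A = (K − N₀)/N₀ = (1.68×10^6 − 282000)/282000 = 4.9574.
Solve 1.68×10^6/(1 + 4.9574·e^(−0.42t)) = 1.344×10^6: 1 + 4.9574·e^(−0.42t) = 1.25, so e^(−0.42t) = 0.0504292.
−0.42·t = ln(0.0504292) = -2.9872, so t = 2.9872/0.42 = 7.1123.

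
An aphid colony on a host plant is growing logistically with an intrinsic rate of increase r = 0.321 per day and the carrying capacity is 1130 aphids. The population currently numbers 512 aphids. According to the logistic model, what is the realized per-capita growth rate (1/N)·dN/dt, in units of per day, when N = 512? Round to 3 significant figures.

0.176 per day

(1/N)·dN/dt = r(1 − N/K) = 0.321 × (1 − 512/1130).
= 0.321 × 0.5469 = 0.17556.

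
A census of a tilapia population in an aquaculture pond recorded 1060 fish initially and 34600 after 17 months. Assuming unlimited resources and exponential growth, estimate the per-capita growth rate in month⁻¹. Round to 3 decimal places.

0.205 per month

From N(t) = N₀·e^(rt): e^(r·17) = 34600/1060 = 32.642.
r·17 = ln(32.642) = 3.4856, so r = 3.4856/17 = 0.20503.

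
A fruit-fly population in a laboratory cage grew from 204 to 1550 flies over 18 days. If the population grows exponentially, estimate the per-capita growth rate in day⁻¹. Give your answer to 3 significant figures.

0.113 per day

From N(t) = N₀·e^(rt): e^(r·18) = 1550/204 = 7.598.
r·18 = ln(7.598) = 2.0279, so r = 2.0279/18 = 0.11266.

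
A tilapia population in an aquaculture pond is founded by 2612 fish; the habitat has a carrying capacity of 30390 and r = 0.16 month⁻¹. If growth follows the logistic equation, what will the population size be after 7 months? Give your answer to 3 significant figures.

A = (K − N₀)/N₀ = (30390 − 2612)/2612 = 10.635.
N(t) = K/(1 + A·e^(−rt)) = 30390/(1 + 10.635×e^(−0.16×7)).
e^(−1.12) = 0.32628; denominator = 1 + 10.635×0.32628 = 4.4699.
N = 30390/4.4699 = 6798.8.

6800 fish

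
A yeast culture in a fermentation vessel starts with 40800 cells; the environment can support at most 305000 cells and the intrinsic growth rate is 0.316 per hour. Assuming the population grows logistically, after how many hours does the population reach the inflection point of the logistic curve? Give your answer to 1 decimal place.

Logistic growth is fastest at N = K/2 = 152500.
A = (K − N₀)/N₀ = 6.4755. Set K/(1 + A·e^(−rt)) = K/2 → A·e^(−rt) = 1.
e^(−0.316t) = 1/6.4755 = 0.154428, so t = ln(6.4755)/0.316 = 1.868/0.316 = 5.9115.

5.9 hours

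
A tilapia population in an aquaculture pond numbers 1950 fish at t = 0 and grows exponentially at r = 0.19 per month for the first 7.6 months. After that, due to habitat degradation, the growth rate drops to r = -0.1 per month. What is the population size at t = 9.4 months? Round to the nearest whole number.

6902 fish

Phase 1: N(7.6) = 1950·e^(0.19×7.6) = 1950·e^1.444 = 8263.34.
Phase 2 runs for 9.4 − 7.6 = 1.8 months at r = -0.1.
N(9.4) = 8263.34·e^(-0.1×1.8) = 8263.34·e^-0.18 = 6902.13.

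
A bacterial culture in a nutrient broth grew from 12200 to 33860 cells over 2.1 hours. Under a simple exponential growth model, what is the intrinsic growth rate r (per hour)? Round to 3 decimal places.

From N(t) = N₀·e^(rt): e^(r·2.1) = 33860/12200 = 2.7754.
r·2.1 = ln(2.7754) = 1.0208, so r = 1.0208/2.1 = 0.48609.

0.486 per hour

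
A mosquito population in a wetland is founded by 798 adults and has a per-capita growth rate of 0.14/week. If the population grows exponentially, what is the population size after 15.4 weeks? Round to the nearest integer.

6892 adults

N(t) = N₀·e^(rt) = 798 × e^(0.14×15.4) = 798 × e^2.156.
e^2.156 ≈ 8.6365, so N ≈ 798 × 8.6365 = 6891.94.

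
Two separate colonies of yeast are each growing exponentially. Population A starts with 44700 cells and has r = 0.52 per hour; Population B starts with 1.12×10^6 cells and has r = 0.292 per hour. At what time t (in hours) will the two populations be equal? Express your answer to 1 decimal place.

Set 44700·e^(0.52t) = 1.12×10^6·e^(0.292t).
e^((0.52 − 0.292)t) = 1.12×10^6/44700 → e^(0.228·t) = 25.056.
0.228·t = ln(25.056) = 3.2211, so t = 3.2211/0.228 = 14.128.

14.1 hours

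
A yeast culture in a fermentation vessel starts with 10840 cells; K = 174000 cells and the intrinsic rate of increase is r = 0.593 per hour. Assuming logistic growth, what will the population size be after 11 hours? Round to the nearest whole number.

A = (K − N₀)/N₀ = (174000 − 10840)/10840 = 15.052.
N(t) = K/(1 + A·e^(−rt)) = 174000/(1 + 15.052×e^(−0.593×11)).
e^(−6.523) = 0.0014693; denominator = 1 + 15.052×0.0014693 = 1.0221.
N = 174000/1.0221 = 170235.

170235 cells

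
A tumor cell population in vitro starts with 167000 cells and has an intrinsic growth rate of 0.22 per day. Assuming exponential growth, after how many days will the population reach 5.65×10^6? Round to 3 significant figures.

Set N₀·e^(rt) = 5.65×10^6: e^(0.22·t) = 5.65×10^6/167000 = 33.832.
0.22·t = ln(33.832) = 3.5214, so t = 3.5214/0.22 = 16.006.

16.0 days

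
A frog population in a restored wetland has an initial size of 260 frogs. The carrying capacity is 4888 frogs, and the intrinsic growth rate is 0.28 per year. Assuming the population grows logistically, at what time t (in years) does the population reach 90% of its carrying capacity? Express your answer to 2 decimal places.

A = (K − N₀)/N₀ = (4888 − 260)/260 = 17.8.
Solve 4888/(1 + 17.8·e^(−0.28t)) = 4399.2: 1 + 17.8·e^(−0.28t) = 1.1111, so e^(−0.28t) = 0.0062422.
−0.28·t = ln(0.0062422) = -5.0764, so t = 5.0764/0.28 = 18.13.

18.13 years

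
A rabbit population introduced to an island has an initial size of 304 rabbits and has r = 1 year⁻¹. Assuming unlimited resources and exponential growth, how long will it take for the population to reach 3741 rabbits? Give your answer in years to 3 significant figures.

Set N₀·e^(rt) = 3741: e^(1·t) = 3741/304 = 12.306.
1·t = ln(12.306) = 2.5101, so t = 2.5101/1 = 2.5101.

2.51 years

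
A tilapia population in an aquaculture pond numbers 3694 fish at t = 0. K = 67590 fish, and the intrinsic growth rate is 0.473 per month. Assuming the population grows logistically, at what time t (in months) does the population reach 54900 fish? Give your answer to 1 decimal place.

9.1 months

A = (K − N₀)/N₀ = (67590 − 3694)/3694 = 17.297.
Solve 67590/(1 + 17.297·e^(−0.473t)) = 54900: 1 + 17.297·e^(−0.473t) = 1.2311, so e^(−0.473t) = 0.0133633.
−0.473·t = ln(0.0133633) = -4.3152, so t = 4.3152/0.473 = 9.1231.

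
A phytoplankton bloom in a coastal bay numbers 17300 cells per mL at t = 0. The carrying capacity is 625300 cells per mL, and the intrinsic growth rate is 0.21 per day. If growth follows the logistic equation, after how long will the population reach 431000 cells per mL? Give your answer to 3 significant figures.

20.7 days

A = (K − N₀)/N₀ = (625300 − 17300)/17300 = 35.145.
Solve 625300/(1 + 35.145·e^(−0.21t)) = 431000: 1 + 35.145·e^(−0.21t) = 1.4508, so e^(−0.21t) = 0.0128274.
−0.21·t = ln(0.0128274) = -4.3562, so t = 4.3562/0.21 = 20.744.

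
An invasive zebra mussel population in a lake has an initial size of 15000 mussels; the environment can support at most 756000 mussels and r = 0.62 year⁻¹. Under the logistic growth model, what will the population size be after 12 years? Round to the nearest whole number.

734685 mussels

A = (K − N₀)/N₀ = (756000 − 15000)/15000 = 49.4.
N(t) = K/(1 + A·e^(−rt)) = 756000/(1 + 49.4×e^(−0.62×12)).
e^(−7.44) = 0.00058729; denominator = 1 + 49.4×0.00058729 = 1.029.
N = 756000/1.029 = 734685.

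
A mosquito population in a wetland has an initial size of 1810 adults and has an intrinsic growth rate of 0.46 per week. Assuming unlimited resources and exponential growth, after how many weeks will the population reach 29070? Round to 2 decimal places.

Set N₀·e^(rt) = 29070: e^(0.46·t) = 29070/1810 = 16.061.
0.46·t = ln(16.061) = 2.7764, so t = 2.7764/0.46 = 6.0356.

6.04 weeks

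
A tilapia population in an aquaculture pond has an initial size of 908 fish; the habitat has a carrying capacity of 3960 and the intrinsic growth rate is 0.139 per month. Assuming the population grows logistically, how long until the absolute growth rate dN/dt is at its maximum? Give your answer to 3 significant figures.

Logistic growth is fastest at N = K/2 = 1980.
A = (K − N₀)/N₀ = 3.3612. Set K/(1 + A·e^(−rt)) = K/2 → A·e^(−rt) = 1.
e^(−0.139t) = 1/3.3612 = 0.29751, so t = ln(3.3612)/0.139 = 1.2123/0.139 = 8.7216.

8.72 months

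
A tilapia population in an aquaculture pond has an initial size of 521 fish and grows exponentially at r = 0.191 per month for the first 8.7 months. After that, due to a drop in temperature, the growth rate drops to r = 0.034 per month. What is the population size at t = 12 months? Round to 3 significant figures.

Phase 1: N(8.7) = 521·e^(0.191×8.7) = 521·e^1.662 = 2744.76.
Phase 2 runs for 12 − 8.7 = 3.3 months at r = 0.034.
N(12) = 2744.76·e^(0.034×3.3) = 2744.76·e^0.1122 = 3070.67.

3070 fish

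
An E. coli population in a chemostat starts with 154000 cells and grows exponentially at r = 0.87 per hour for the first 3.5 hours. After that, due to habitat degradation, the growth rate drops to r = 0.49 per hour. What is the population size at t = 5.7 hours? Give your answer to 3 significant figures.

Phase 1: N(3.5) = 154000·e^(0.87×3.5) = 154000·e^3.045 = 3.235545×10^6.
Phase 2 runs for 5.7 − 3.5 = 2.2 hours at r = 0.49.
N(5.7) = 3.235545×10^6·e^(0.49×2.2) = 3.235545×10^6·e^1.078 = 9.508606×10^6.

9510000 cells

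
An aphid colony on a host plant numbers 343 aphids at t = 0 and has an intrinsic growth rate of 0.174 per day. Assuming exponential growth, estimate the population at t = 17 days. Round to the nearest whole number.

N(t) = N₀·e^(rt) = 343 × e^(0.174×17) = 343 × e^2.958.
e^2.958 ≈ 19.259, so N ≈ 343 × 19.259 = 6605.98.

6606 aphids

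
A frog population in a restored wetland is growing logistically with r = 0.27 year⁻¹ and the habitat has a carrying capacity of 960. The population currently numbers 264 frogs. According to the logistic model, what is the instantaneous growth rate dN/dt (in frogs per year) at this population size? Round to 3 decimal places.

51.678 frogs per year

dN/dt = rN(1 − N/K) = 0.27 × 264 × (1 − 264/960).
1 − 264/960 = 0.725; dN/dt = 0.27 × 264 × 0.725 = 51.678.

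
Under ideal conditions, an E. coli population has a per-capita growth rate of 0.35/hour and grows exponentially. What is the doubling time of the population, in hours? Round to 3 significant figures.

Doubling time t_d = ln(2)/r = 0.6931/0.35 = 1.9804.

1.98 hours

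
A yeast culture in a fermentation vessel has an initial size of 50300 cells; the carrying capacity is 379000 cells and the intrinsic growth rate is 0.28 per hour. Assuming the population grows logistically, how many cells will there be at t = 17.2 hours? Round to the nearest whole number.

A = (K − N₀)/N₀ = (379000 − 50300)/50300 = 6.5348.
N(t) = K/(1 + A·e^(−rt)) = 379000/(1 + 6.5348×e^(−0.28×17.2)).
e^(−4.816) = 0.0080991; denominator = 1 + 6.5348×0.0080991 = 1.0529.
N = 379000/1.0529 = 359949.

359949 cells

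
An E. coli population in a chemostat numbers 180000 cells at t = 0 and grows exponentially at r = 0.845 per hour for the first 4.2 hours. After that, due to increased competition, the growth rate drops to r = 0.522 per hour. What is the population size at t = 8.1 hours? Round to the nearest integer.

Phase 1: N(4.2) = 180000·e^(0.845×4.2) = 180000·e^3.549 = 6.260134×10^6.
Phase 2 runs for 8.1 − 4.2 = 3.9 hours at r = 0.522.
N(8.1) = 6.260134×10^6·e^(0.522×3.9) = 6.260134×10^6·e^2.036 = 4.794246×10^7.

47942461 cells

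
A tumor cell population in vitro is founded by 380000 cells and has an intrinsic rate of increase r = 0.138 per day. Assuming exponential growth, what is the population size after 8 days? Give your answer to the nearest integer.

1146159 cells

N(t) = N₀·e^(rt) = 380000 × e^(0.138×8) = 380000 × e^1.104.
e^1.104 ≈ 3.0162, so N ≈ 380000 × 3.0162 = 1.146159×10^6.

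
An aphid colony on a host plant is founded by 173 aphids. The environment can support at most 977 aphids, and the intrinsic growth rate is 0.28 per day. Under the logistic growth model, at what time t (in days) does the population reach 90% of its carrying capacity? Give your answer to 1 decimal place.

13.3 days

A = (K − N₀)/N₀ = (977 − 173)/173 = 4.6474.
Solve 977/(1 + 4.6474·e^(−0.28t)) = 879.3: 1 + 4.6474·e^(−0.28t) = 1.1111, so e^(−0.28t) = 0.0239082.
−0.28·t = ln(0.0239082) = -3.7335, so t = 3.7335/0.28 = 13.334.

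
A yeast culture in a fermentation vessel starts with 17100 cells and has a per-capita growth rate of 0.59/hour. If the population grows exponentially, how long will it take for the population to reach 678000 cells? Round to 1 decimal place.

Set N₀·e^(rt) = 678000: e^(0.59·t) = 678000/17100 = 39.649.
0.59·t = ln(39.649) = 3.6801, so t = 3.6801/0.59 = 6.2374.

6.2 hours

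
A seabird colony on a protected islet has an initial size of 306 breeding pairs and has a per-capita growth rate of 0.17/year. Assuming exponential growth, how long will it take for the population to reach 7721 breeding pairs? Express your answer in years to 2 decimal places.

18.99 years

Set N₀·e^(rt) = 7721: e^(0.17·t) = 7721/306 = 25.232.
0.17·t = ln(25.232) = 3.2281, so t = 3.2281/0.17 = 18.989.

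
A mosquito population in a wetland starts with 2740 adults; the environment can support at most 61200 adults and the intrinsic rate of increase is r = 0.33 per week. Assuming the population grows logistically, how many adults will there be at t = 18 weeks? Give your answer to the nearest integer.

57946 adults

A = (K − N₀)/N₀ = (61200 − 2740)/2740 = 21.336.
N(t) = K/(1 + A·e^(−rt)) = 61200/(1 + 21.336×e^(−0.33×18)).
e^(−5.94) = 0.002632; denominator = 1 + 21.336×0.002632 = 1.0562.
N = 61200/1.0562 = 57946.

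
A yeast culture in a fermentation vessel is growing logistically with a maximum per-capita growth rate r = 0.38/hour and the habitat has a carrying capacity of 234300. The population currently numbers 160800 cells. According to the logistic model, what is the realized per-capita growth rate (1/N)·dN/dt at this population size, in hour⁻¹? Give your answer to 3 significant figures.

0.119 per hour

(1/N)·dN/dt = r(1 − N/K) = 0.38 × (1 − 160800/234300).
= 0.38 × 0.3137 = 0.11921.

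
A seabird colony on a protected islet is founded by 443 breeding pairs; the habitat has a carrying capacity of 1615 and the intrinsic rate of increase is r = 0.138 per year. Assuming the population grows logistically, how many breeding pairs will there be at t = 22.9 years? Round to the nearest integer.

1452 breeding pairs

A = (K − N₀)/N₀ = (1615 − 443)/443 = 2.6456.
N(t) = K/(1 + A·e^(−rt)) = 1615/(1 + 2.6456×e^(−0.138×22.9)).
e^(−3.16) = 0.042417; denominator = 1 + 2.6456×0.042417 = 1.1122.
N = 1615/1.1122 = 1452.05.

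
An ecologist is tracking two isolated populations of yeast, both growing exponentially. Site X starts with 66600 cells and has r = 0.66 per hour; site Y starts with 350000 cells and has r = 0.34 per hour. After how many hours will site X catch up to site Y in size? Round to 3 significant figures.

Set 66600·e^(0.66t) = 350000·e^(0.34t).
e^((0.66 − 0.34)t) = 350000/66600 → e^(0.32·t) = 5.2553.
0.32·t = ln(5.2553) = 1.6592, so t = 1.6592/0.32 = 5.1851.

5.19 hours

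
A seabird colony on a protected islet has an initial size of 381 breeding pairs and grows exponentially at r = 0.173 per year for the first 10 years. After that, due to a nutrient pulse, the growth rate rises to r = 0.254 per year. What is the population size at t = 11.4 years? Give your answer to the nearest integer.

Phase 1: N(10) = 381·e^(0.173×10) = 381·e^1.73 = 2149.09.
Phase 2 runs for 11.4 − 10 = 1.4 years at r = 0.254.
N(11.4) = 2149.09·e^(0.254×1.4) = 2149.09·e^0.3556 = 3066.83.

3067 breeding pairs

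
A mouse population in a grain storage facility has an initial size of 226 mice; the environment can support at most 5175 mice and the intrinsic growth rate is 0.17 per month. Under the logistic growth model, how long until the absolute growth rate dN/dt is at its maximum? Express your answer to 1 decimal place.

18.2 months

Logistic growth is fastest at N = K/2 = 2587.5.
A = (K − N₀)/N₀ = 21.898. Set K/(1 + A·e^(−rt)) = K/2 → A·e^(−rt) = 1.
e^(−0.17t) = 1/21.898 = 0.0456658, so t = ln(21.898)/0.17 = 3.0864/0.17 = 18.155.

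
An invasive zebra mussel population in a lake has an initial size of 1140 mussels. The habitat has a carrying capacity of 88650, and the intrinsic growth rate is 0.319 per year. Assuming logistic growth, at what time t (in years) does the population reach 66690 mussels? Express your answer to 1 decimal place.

17.1 years

A = (K − N₀)/N₀ = (88650 − 1140)/1140 = 76.763.
Solve 88650/(1 + 76.763·e^(−0.319t)) = 66690: 1 + 76.763·e^(−0.319t) = 1.3293, so e^(−0.319t) = 0.00428962.
−0.319·t = ln(0.00428962) = -5.4516, so t = 5.4516/0.319 = 17.09.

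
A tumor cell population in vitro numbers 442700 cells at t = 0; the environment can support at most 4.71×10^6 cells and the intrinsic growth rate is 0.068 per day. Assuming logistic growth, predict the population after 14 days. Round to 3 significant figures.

A = (K − N₀)/N₀ = (4.71×10^6 − 442700)/442700 = 9.6393.
N(t) = K/(1 + A·e^(−rt)) = 4.71×10^6/(1 + 9.6393×e^(−0.068×14)).
e^(−0.952) = 0.38597; denominator = 1 + 9.6393×0.38597 = 4.7204.
N = 4.71×10^6/4.7204 = 997787.

998000 cells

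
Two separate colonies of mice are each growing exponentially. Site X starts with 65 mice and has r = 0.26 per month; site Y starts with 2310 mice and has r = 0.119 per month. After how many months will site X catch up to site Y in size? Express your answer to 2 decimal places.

Set 65·e^(0.26t) = 2310·e^(0.119t).
e^((0.26 − 0.119)t) = 2310/65 → e^(0.141·t) = 35.538.
0.141·t = ln(35.538) = 3.5706, so t = 3.5706/0.141 = 25.324.

25.32 months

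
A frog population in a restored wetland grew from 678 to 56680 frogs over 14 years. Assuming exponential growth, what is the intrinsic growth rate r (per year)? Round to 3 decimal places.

From N(t) = N₀·e^(rt): e^(r·14) = 56680/678 = 83.599.
r·14 = ln(83.599) = 4.426, so r = 4.426/14 = 0.31614.

0.316 per year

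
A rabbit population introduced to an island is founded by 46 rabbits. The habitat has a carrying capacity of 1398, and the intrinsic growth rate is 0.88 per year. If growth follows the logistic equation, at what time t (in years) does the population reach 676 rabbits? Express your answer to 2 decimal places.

A = (K − N₀)/N₀ = (1398 − 46)/46 = 29.391.
Solve 1398/(1 + 29.391·e^(−0.88t)) = 676: 1 + 29.391·e^(−0.88t) = 2.068, so e^(−0.88t) = 0.0363389.
−0.88·t = ln(0.0363389) = -3.3149, so t = 3.3149/0.88 = 3.7669.

3.77 years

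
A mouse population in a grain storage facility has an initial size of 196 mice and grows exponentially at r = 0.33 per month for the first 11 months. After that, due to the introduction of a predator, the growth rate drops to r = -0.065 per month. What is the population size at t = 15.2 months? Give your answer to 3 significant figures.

5630 mice

Phase 1: N(11) = 196·e^(0.33×11) = 196·e^3.63 = 7391.71.
Phase 2 runs for 15.2 − 11 = 4.2 months at r = -0.065.
N(15.2) = 7391.71·e^(-0.065×4.2) = 7391.71·e^-0.273 = 5625.78.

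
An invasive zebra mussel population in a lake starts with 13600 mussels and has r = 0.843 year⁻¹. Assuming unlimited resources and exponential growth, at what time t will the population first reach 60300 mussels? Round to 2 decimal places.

Set N₀·e^(rt) = 60300: e^(0.843·t) = 60300/13600 = 4.4338.
0.843·t = ln(4.4338) = 1.4893, so t = 1.4893/0.843 = 1.7666.

1.77 years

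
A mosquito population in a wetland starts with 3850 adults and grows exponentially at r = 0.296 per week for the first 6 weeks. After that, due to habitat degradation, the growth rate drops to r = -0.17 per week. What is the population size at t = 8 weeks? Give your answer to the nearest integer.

Phase 1: N(6) = 3850·e^(0.296×6) = 3850·e^1.776 = 22738.8.
Phase 2 runs for 8 − 6 = 2 weeks at r = -0.17.
N(8) = 22738.8·e^(-0.17×2) = 22738.8·e^-0.34 = 16184.8.

16185 adults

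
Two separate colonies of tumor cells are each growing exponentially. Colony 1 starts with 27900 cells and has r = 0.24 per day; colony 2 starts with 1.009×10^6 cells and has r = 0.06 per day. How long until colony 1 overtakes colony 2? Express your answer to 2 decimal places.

Set 27900·e^(0.24t) = 1.009×10^6·e^(0.06t).
e^((0.24 − 0.06)t) = 1.009×10^6/27900 → e^(0.18·t) = 36.165.
0.18·t = ln(36.165) = 3.5881, so t = 3.5881/0.18 = 19.934.

19.93 days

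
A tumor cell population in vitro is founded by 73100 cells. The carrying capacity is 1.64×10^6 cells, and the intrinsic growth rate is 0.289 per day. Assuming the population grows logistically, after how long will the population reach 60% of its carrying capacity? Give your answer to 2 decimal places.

A = (K − N₀)/N₀ = (1.64×10^6 − 73100)/73100 = 21.435.
Solve 1.64×10^6/(1 + 21.435·e^(−0.289t)) = 984000: 1 + 21.435·e^(−0.289t) = 1.6667, so e^(−0.289t) = 0.0311018.
−0.289·t = ln(0.0311018) = -3.4705, so t = 3.4705/0.289 = 12.009.

12.01 days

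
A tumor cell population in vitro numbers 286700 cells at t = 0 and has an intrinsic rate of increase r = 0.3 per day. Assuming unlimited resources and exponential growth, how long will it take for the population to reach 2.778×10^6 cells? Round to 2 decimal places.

Set N₀·e^(rt) = 2.778×10^6: e^(0.3·t) = 2.778×10^6/286700 = 9.6896.
0.3·t = ln(9.6896) = 2.2711, so t = 2.2711/0.3 = 7.5702.

7.57 days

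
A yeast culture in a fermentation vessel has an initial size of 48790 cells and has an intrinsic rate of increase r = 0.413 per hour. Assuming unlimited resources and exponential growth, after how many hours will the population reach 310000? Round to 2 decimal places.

4.48 hours

Set N₀·e^(rt) = 310000: e^(0.413·t) = 310000/48790 = 6.3538.
0.413·t = ln(6.3538) = 1.849, so t = 1.849/0.413 = 4.4771.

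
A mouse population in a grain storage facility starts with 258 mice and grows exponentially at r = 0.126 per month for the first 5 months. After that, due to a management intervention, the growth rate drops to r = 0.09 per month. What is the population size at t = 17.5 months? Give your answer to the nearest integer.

Phase 1: N(5) = 258·e^(0.126×5) = 258·e^0.63 = 484.424.
Phase 2 runs for 17.5 − 5 = 12.5 months at r = 0.09.
N(17.5) = 484.424·e^(0.09×12.5) = 484.424·e^1.125 = 1492.13.

1492 mice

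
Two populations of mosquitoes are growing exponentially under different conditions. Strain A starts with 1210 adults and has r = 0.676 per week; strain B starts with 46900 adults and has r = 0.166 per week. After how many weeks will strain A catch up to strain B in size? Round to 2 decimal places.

Set 1210·e^(0.676t) = 46900·e^(0.166t).
e^((0.676 − 0.166)t) = 46900/1210 → e^(0.51·t) = 38.76.
0.51·t = ln(38.76) = 3.6574, so t = 3.6574/0.51 = 7.1714.

7.17 weeks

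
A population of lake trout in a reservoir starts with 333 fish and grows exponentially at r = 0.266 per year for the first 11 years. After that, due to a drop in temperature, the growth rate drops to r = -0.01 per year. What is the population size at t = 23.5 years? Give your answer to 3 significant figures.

5480 fish

Phase 1: N(11) = 333·e^(0.266×11) = 333·e^2.926 = 6211.41.
Phase 2 runs for 23.5 − 11 = 12.5 years at r = -0.01.
N(23.5) = 6211.41·e^(-0.01×12.5) = 6211.41·e^-0.125 = 5481.55.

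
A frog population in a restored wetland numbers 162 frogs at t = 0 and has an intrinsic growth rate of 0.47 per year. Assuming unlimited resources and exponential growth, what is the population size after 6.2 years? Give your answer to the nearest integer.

2986 frogs

N(t) = N₀·e^(rt) = 162 × e^(0.47×6.2) = 162 × e^2.914.
e^2.914 ≈ 18.43, so N ≈ 162 × 18.43 = 2985.72.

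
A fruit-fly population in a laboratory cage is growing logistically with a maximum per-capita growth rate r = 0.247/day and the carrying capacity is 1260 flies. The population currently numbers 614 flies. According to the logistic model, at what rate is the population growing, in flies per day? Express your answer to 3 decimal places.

dN/dt = rN(1 − N/K) = 0.247 × 614 × (1 − 614/1260).
1 − 614/1260 = 0.5127; dN/dt = 0.247 × 614 × 0.5127 = 77.755.

77.755 flies per day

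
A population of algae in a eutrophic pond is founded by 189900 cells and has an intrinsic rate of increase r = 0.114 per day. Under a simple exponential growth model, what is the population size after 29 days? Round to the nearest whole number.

5179675 cells

N(t) = N₀·e^(rt) = 189900 × e^(0.114×29) = 189900 × e^3.306.
e^3.306 ≈ 27.276, so N ≈ 189900 × 27.276 = 5.179675×10^6.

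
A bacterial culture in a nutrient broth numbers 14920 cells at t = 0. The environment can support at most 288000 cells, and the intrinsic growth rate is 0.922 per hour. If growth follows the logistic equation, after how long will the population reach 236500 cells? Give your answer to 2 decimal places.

A = (K − N₀)/N₀ = (288000 − 14920)/14920 = 18.303.
Solve 288000/(1 + 18.303·e^(−0.922t)) = 236500: 1 + 18.303·e^(−0.922t) = 1.2178, so e^(−0.922t) = 0.0118975.
−0.922·t = ln(0.0118975) = -4.4314, so t = 4.4314/0.922 = 4.8063.

4.81 hours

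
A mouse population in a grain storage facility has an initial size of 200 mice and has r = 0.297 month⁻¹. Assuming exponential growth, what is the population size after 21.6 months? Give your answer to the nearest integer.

N(t) = N₀·e^(rt) = 200 × e^(0.297×21.6) = 200 × e^6.415.
e^6.415 ≈ 611.06, so N ≈ 200 × 611.06 = 122213.

122213 mice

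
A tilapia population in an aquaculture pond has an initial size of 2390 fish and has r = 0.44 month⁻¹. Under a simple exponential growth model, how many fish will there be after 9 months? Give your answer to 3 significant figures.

N(t) = N₀·e^(rt) = 2390 × e^(0.44×9) = 2390 × e^3.96.
e^3.96 ≈ 52.457, so N ≈ 2390 × 52.457 = 125373.

125000 fish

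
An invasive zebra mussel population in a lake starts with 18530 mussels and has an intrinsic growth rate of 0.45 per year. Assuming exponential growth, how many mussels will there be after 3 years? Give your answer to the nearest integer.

71478 mussels

N(t) = N₀·e^(rt) = 18530 × e^(0.45×3) = 18530 × e^1.35.
e^1.35 ≈ 3.8574, so N ≈ 18530 × 3.8574 = 71478.1.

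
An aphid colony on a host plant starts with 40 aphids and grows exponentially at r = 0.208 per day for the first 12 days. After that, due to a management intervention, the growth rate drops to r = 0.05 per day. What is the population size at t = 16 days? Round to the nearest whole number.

593 aphids

Phase 1: N(12) = 40·e^(0.208×12) = 40·e^2.496 = 485.354.
Phase 2 runs for 16 − 12 = 4 days at r = 0.05.
N(16) = 485.354·e^(0.05×4) = 485.354·e^0.2 = 592.813.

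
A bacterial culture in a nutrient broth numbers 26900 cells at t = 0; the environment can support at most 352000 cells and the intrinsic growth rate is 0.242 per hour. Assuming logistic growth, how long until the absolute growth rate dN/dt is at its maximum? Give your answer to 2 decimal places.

10.30 hours

Logistic growth is fastest at N = K/2 = 176000.
A = (K − N₀)/N₀ = 12.086. Set K/(1 + A·e^(−rt)) = K/2 → A·e^(−rt) = 1.
e^(−0.242t) = 1/12.086 = 0.0827438, so t = ln(12.086)/0.242 = 2.492/0.242 = 10.298.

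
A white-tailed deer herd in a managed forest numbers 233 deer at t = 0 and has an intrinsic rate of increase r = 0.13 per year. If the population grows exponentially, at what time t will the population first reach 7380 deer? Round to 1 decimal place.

Set N₀·e^(rt) = 7380: e^(0.13·t) = 7380/233 = 31.674.
0.13·t = ln(31.674) = 3.4555, so t = 3.4555/0.13 = 26.581.

26.6 years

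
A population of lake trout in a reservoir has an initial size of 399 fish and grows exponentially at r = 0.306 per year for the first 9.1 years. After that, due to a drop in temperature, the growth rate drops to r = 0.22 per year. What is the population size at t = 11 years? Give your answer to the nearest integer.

9814 fish

Phase 1: N(9.1) = 399·e^(0.306×9.1) = 399·e^2.785 = 6461.14.
Phase 2 runs for 11 − 9.1 = 1.9 years at r = 0.22.
N(11) = 6461.14·e^(0.22×1.9) = 6461.14·e^0.418 = 9813.96.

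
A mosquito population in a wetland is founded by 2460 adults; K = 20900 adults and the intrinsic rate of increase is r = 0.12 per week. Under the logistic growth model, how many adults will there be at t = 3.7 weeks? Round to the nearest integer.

A = (K − N₀)/N₀ = (20900 − 2460)/2460 = 7.4959.
N(t) = K/(1 + A·e^(−rt)) = 20900/(1 + 7.4959×e^(−0.12×3.7)).
e^(−0.444) = 0.64147; denominator = 1 + 7.4959×0.64147 = 5.8084.
N = 20900/5.8084 = 3598.25.

3598 adults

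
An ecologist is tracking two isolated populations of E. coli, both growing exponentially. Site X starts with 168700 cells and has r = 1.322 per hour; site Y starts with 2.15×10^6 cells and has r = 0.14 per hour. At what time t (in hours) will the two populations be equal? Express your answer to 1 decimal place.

Set 168700·e^(1.322t) = 2.15×10^6·e^(0.14t).
e^((1.322 − 0.14)t) = 2.15×10^6/168700 → e^(1.182·t) = 12.745.
1.182·t = ln(12.745) = 2.5451, so t = 2.5451/1.182 = 2.1532.

2.2 hours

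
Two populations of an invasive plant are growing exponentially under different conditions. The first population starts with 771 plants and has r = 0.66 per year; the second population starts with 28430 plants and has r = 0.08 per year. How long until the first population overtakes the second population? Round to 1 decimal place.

6.2 years

Set 771·e^(0.66t) = 28430·e^(0.08t).
e^((0.66 − 0.08)t) = 28430/771 → e^(0.58·t) = 36.874.
0.58·t = ln(36.874) = 3.6075, so t = 3.6075/0.58 = 6.2198.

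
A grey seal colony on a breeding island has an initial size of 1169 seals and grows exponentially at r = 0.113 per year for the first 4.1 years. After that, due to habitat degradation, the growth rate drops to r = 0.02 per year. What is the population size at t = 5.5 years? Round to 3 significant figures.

Phase 1: N(4.1) = 1169·e^(0.113×4.1) = 1169·e^0.4633 = 1857.9.
Phase 2 runs for 5.5 − 4.1 = 1.4 years at r = 0.02.
N(5.5) = 1857.9·e^(0.02×1.4) = 1857.9·e^0.028 = 1910.66.

1910 seals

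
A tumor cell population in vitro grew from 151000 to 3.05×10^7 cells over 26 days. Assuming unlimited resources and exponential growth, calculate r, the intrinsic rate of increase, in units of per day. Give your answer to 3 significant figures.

From N(t) = N₀·e^(rt): e^(r·26) = 3.05×10^7/151000 = 201.99.
r·26 = ln(201.99) = 5.3082, so r = 5.3082/26 = 0.20416.

0.204 per day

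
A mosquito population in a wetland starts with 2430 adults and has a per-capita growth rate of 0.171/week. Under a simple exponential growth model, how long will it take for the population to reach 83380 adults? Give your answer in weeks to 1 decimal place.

Set N₀·e^(rt) = 83380: e^(0.171·t) = 83380/2430 = 34.313.
0.171·t = ln(34.313) = 3.5355, so t = 3.5355/0.171 = 20.676.

20.7 weeks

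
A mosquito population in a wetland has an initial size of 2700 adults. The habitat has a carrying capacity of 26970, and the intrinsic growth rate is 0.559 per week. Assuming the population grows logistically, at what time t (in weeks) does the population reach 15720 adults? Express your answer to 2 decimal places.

A = (K − N₀)/N₀ = (26970 − 2700)/2700 = 8.9889.
Solve 26970/(1 + 8.9889·e^(−0.559t)) = 15720: 1 + 8.9889·e^(−0.559t) = 1.7156, so e^(−0.559t) = 0.0796148.
−0.559·t = ln(0.0796148) = -2.5306, so t = 2.5306/0.559 = 4.5269.

4.53 weeks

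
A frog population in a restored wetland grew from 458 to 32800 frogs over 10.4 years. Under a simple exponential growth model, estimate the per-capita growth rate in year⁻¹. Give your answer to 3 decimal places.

0.411 per year

From N(t) = N₀·e^(rt): e^(r·10.4) = 32800/458 = 71.616.
r·10.4 = ln(71.616) = 4.2713, so r = 4.2713/10.4 = 0.4107.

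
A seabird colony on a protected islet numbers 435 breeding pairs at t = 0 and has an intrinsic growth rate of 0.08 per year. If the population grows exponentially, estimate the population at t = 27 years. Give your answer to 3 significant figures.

N(t) = N₀·e^(rt) = 435 × e^(0.08×27) = 435 × e^2.16.
e^2.16 ≈ 8.6711, so N ≈ 435 × 8.6711 = 3771.94.

3770 breeding pairs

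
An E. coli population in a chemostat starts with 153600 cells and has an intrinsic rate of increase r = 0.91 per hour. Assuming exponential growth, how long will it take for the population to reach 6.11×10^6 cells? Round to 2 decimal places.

4.05 hours

Set N₀·e^(rt) = 6.11×10^6: e^(0.91·t) = 6.11×10^6/153600 = 39.779.
0.91·t = ln(39.779) = 3.6833, so t = 3.6833/0.91 = 4.0476.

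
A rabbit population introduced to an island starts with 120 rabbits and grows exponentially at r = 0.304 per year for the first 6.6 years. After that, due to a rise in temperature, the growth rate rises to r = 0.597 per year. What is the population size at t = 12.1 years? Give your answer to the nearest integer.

23799 rabbits

Phase 1: N(6.6) = 120·e^(0.304×6.6) = 120·e^2.006 = 892.38.
Phase 2 runs for 12.1 − 6.6 = 5.5 years at r = 0.597.
N(12.1) = 892.38·e^(0.597×5.5) = 892.38·e^3.284 = 23798.8.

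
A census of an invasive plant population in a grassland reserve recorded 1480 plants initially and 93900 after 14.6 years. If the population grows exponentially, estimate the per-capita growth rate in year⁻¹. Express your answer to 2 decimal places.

From N(t) = N₀·e^(rt): e^(r·14.6) = 93900/1480 = 63.446.
r·14.6 = ln(63.446) = 4.1502, so r = 4.1502/14.6 = 0.28426.

0.28 per year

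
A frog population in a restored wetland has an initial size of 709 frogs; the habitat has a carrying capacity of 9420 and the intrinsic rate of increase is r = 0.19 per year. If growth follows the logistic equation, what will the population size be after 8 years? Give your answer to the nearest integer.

A = (K − N₀)/N₀ = (9420 − 709)/709 = 12.286.
N(t) = K/(1 + A·e^(−rt)) = 9420/(1 + 12.286×e^(−0.19×8)).
e^(−1.52) = 0.21871; denominator = 1 + 12.286×0.21871 = 3.6872.
N = 9420/3.6872 = 2554.81.

2555 frogs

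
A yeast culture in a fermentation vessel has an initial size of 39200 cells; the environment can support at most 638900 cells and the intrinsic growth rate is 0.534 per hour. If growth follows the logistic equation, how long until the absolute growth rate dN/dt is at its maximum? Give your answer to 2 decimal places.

5.11 hours

Logistic growth is fastest at N = K/2 = 319450.
A = (K − N₀)/N₀ = 15.298. Set K/(1 + A·e^(−rt)) = K/2 → A·e^(−rt) = 1.
e^(−0.534t) = 1/15.298 = 0.065366, so t = ln(15.298)/0.534 = 2.7278/0.534 = 5.1082.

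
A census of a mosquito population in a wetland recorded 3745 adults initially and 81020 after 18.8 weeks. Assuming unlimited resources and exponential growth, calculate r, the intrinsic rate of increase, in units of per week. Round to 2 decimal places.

0.16 per week

From N(t) = N₀·e^(rt): e^(r·18.8) = 81020/3745 = 21.634.
r·18.8 = ln(21.634) = 3.0743, so r = 3.0743/18.8 = 0.16353.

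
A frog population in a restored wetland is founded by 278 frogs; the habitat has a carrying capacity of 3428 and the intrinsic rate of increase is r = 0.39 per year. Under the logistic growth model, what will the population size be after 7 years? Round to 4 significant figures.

1971 frogs

A = (K − N₀)/N₀ = (3428 − 278)/278 = 11.331.
N(t) = K/(1 + A·e^(−rt)) = 3428/(1 + 11.331×e^(−0.39×7)).
e^(−2.73) = 0.065219; denominator = 1 + 11.331×0.065219 = 1.739.
N = 3428/1.739 = 1971.25.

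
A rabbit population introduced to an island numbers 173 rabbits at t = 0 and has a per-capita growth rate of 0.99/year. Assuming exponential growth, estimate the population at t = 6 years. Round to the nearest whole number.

65729 rabbits

N(t) = N₀·e^(rt) = 173 × e^(0.99×6) = 173 × e^5.94.
e^5.94 ≈ 379.93, so N ≈ 173 × 379.93 = 65728.7.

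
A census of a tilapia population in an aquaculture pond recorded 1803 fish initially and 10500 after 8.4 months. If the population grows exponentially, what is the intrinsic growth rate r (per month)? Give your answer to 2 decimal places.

From N(t) = N₀·e^(rt): e^(r·8.4) = 10500/1803 = 5.8236.
r·8.4 = ln(5.8236) = 1.7619, so r = 1.7619/8.4 = 0.20975.

0.21 per month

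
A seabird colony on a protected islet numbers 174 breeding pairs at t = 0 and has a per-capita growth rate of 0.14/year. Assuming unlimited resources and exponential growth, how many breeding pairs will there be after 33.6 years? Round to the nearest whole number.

19207 breeding pairs

N(t) = N₀·e^(rt) = 174 × e^(0.14×33.6) = 174 × e^4.704.
e^4.704 ≈ 110.39, so N ≈ 174 × 110.39 = 19207.5.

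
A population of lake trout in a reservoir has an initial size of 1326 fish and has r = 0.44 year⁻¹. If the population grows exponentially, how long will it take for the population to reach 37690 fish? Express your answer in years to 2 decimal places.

7.61 years

Set N₀·e^(rt) = 37690: e^(0.44·t) = 37690/1326 = 28.424.
0.44·t = ln(28.424) = 3.3472, so t = 3.3472/0.44 = 7.6073.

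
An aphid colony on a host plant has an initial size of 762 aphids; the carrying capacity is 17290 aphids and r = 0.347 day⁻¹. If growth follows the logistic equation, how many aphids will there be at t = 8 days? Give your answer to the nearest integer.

7354 aphids

A = (K − N₀)/N₀ = (17290 − 762)/762 = 21.69.
N(t) = K/(1 + A·e^(−rt)) = 17290/(1 + 21.69×e^(−0.347×8)).
e^(−2.776) = 0.062287; denominator = 1 + 21.69×0.062287 = 2.351.
N = 17290/2.351 = 7354.23.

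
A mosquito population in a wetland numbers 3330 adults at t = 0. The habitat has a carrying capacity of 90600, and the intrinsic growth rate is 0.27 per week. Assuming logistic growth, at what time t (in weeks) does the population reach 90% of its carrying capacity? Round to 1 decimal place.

A = (K − N₀)/N₀ = (90600 − 3330)/3330 = 26.207.
Solve 90600/(1 + 26.207·e^(−0.27t)) = 81540: 1 + 26.207·e^(−0.27t) = 1.1111, so e^(−0.27t) = 0.00423972.
−0.27·t = ln(0.00423972) = -5.4633, so t = 5.4633/0.27 = 20.234.

20.2 weeks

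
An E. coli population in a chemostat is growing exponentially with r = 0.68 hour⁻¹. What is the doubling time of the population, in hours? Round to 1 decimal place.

Doubling time t_d = ln(2)/r = 0.6931/0.68 = 1.0193.

1.0 hours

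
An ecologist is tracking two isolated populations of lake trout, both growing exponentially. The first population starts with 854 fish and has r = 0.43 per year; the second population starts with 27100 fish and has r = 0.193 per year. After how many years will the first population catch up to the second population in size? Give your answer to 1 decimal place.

Set 854·e^(0.43t) = 27100·e^(0.193t).
e^((0.43 − 0.193)t) = 27100/854 → e^(0.237·t) = 31.733.
0.237·t = ln(31.733) = 3.4574, so t = 3.4574/0.237 = 14.588.

14.6 years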